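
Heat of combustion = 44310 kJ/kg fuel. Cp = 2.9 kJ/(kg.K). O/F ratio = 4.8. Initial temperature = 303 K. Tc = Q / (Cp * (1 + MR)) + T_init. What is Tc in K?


Tc = 44310 / (2.9 * (1 + 4.8)) + 303 = 2937 K

2937 K


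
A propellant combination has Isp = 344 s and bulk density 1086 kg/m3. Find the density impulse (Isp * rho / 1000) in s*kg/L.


rho*Isp = 344 * 1086 / 1000 = 374 s*kg/L

374 s*kg/L


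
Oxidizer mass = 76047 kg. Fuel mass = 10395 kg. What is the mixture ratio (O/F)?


MR = 76047 / 10395 = 7.32

7.32


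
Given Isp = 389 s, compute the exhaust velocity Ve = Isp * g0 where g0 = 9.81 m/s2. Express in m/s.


Ve = Isp * g0 = 389 * 9.81 = 3816.1 m/s

3816.1 m/s


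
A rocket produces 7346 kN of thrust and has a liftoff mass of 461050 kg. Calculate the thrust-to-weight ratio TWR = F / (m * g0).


TWR = 7346000 / (461050 * 9.81) = 1.62

1.62


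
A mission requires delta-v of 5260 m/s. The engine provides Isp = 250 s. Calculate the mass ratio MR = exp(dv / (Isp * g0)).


Ve = 250 * 9.81 = 2452.5 m/s
MR = exp(5260 / 2452.5) = 8.54

8.54


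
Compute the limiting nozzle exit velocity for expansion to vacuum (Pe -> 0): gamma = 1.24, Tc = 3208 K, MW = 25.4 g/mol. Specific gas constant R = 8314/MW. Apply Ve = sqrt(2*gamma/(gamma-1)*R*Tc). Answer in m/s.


R = 8314 / 25.4 = 327.32 J/(kg.K)
Ve = sqrt(2 * 1.24 / (1.24 - 1) * 327.32 * 3208) = 3294 m/s

3294 m/s


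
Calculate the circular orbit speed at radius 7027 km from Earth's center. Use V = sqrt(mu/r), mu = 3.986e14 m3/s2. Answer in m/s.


V = sqrt(3.986e14 / 7027000) = 7532 m/s

7532 m/s


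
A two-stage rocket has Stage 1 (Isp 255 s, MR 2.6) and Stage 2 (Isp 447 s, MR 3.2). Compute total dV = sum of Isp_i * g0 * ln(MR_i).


dV1 = 255 * 9.81 * ln(2.6) = 2390.3 m/s
dV2 = 447 * 9.81 * ln(3.2) = 5100.5 m/s
Total dV = 2390.3 + 5100.5 = 7490.8 m/s ~ 7491 m/s

7491 m/s


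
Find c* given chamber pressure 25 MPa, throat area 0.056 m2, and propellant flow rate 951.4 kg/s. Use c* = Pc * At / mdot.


c* = 25e6 * 0.056 / 951.4 = 1472 m/s

1472 m/s


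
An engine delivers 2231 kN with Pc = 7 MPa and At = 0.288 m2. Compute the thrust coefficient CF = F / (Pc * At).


CF = 2231000 / (7e6 * 0.288) = 1.11

1.11


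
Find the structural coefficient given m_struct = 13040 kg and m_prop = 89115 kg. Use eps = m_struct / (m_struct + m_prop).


eps = 13040 / (13040 + 89115) = 0.1276

0.1276


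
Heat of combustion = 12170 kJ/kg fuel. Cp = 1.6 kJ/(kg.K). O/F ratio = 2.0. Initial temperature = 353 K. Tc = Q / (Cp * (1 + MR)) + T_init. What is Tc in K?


Tc = 12170 / (1.6 * (1 + 2.0)) + 353 = 2888 K

2888 K


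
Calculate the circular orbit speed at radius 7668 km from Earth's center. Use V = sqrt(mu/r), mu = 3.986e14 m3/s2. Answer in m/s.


V = sqrt(3.986e14 / 7668000) = 7210 m/s

7210 m/s


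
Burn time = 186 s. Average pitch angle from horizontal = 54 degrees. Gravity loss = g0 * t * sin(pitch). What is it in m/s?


GL = 9.81 * 186 * sin(54 deg) = 1476 m/s

1476 m/s


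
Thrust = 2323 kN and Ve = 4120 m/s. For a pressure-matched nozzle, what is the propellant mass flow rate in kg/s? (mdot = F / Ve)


mdot = F / Ve = 2323000 / 4120 = 563.8 kg/s

563.8 kg/s


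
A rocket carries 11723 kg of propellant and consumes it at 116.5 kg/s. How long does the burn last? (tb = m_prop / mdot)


tb = 11723 / 116.5 = 100.6 s

100.6 s


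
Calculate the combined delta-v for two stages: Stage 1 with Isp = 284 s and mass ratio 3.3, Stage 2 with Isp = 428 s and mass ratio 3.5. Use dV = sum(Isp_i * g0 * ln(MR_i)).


dV1 = 284 * 9.81 * ln(3.3) = 3326.3 m/s
dV2 = 428 * 9.81 * ln(3.5) = 5260.0 m/s
Total dV = 3326.3 + 5260.0 = 8586.3 m/s ~ 8586 m/s

8586 m/s


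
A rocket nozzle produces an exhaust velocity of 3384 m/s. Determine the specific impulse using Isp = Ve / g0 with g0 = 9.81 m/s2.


Isp = Ve / g0 = 3384 / 9.81 = 345.0 s

345.0 s


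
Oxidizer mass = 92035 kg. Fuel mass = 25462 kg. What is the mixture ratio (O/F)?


MR = 92035 / 25462 = 3.61

3.61


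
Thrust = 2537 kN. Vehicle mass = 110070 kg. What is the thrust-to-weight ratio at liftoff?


TWR = 2537000 / (110070 * 9.81) = 2.35

2.35


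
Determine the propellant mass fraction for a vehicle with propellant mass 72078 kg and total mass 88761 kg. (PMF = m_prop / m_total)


PMF = 72078 / 88761 = 0.812

0.812


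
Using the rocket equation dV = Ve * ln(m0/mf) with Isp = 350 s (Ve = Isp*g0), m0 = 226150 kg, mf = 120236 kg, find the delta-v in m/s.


Ve = 350 * 9.81 = 3433.5 m/s
dV = 3433.5 * ln(226150/120236) = 2169 m/s

2169 m/s


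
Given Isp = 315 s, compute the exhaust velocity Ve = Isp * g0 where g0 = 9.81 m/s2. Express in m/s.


Ve = Isp * g0 = 315 * 9.81 = 3090.2 m/s

3090.2 m/s


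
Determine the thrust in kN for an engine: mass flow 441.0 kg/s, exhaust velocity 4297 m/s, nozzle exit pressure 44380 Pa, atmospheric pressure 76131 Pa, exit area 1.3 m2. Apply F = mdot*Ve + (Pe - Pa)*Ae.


F = 441.0 * 4297 + (44380 - 76131) * 1.3 = 1.8537e+06 N = 1853.7 kN

1853.7 kN


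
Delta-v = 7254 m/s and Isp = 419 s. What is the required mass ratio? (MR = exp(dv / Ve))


Ve = 419 * 9.81 = 4110.39 m/s
MR = exp(7254 / 4110.39) = 5.84

5.84


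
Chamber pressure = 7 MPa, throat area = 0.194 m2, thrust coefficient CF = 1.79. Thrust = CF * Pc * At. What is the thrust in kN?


F = 1.79 * 7e6 * 0.194 = 2.4308e+06 N = 2430.8 kN

2430.8 kN


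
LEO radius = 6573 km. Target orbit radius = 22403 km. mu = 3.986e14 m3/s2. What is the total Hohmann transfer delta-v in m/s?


V1 = sqrt(mu/r1) = 7787.3 m/s
dV1 = V1*(sqrt(2*r2/(r1+r2)) - 1) = 1896.28 m/s
V2 = sqrt(mu/r2) = 4218.09 m/s
dV2 = V2*(1 - sqrt(2*r1/(r1+r2))) = 1376.94 m/s
Total dV = 3273 m/s

3273 m/s


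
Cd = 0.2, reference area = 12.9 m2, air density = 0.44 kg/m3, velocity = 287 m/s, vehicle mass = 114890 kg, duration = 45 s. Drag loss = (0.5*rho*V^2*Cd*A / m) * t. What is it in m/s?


D = 0.5 * 0.44 * 287^2 * 0.2 * 12.9 = 46752.64 N
a = 46752.64 / 114890 = 0.4069 m/s2
dV = 0.4069 * 45 = 18.3 m/s

18.3 m/s


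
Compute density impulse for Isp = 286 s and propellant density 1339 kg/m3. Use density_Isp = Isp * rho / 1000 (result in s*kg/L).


rho*Isp = 286 * 1339 / 1000 = 383 s*kg/L

383 s*kg/L


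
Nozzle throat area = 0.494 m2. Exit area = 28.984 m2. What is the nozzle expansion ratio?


AR = 28.984 / 0.494 = 58.7

58.7


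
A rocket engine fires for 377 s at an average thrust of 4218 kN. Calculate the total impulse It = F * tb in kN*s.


It = 4218 * 377 = 1590186 kN*s

1590186 kN*s


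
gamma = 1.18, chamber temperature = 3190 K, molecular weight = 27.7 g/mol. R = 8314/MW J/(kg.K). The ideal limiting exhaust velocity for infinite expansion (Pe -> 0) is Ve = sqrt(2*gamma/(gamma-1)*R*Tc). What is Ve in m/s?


R = 8314 / 27.7 = 300.14 J/(kg.K)
Ve = sqrt(2 * 1.18 / (1.18 - 1) * 300.14 * 3190) = 3543 m/s

3543 m/s


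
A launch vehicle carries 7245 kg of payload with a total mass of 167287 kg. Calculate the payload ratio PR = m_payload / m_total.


PR = 7245 / 167287 = 0.0433

0.0433


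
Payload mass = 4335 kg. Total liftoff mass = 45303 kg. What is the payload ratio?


PR = 4335 / 45303 = 0.0957

0.0957


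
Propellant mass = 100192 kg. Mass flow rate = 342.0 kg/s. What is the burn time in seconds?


tb = 100192 / 342.0 = 293.0 s

293.0 s


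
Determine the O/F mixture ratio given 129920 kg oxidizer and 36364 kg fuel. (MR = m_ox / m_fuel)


MR = 129920 / 36364 = 3.57

3.57


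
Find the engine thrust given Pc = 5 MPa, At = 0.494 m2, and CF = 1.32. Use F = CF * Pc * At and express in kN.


F = 1.32 * 5e6 * 0.494 = 3.2604e+06 N = 3260.4 kN

3260.4 kN


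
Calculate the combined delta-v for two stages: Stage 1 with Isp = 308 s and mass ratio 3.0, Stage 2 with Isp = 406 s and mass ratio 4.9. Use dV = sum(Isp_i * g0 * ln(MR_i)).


dV1 = 308 * 9.81 * ln(3.0) = 3319.4 m/s
dV2 = 406 * 9.81 * ln(4.9) = 6329.7 m/s
Total dV = 3319.4 + 6329.7 = 9649.1 m/s ~ 9649 m/s

9649 m/s


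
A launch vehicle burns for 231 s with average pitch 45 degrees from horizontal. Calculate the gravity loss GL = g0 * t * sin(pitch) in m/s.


GL = 9.81 * 231 * sin(45 deg) = 1602 m/s

1602 m/s


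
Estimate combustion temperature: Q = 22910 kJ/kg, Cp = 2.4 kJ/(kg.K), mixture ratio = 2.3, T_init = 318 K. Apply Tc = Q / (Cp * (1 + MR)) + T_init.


Tc = 22910 / (2.4 * (1 + 2.3)) + 318 = 3211 K

3211 K


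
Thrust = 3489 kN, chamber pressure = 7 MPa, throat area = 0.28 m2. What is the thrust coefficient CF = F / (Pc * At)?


CF = 3489000 / (7e6 * 0.28) = 1.78

1.78


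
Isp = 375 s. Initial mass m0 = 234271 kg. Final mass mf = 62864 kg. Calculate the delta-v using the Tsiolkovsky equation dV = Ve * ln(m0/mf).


Ve = 375 * 9.81 = 3678.75 m/s
dV = 3678.75 * ln(234271/62864) = 4839 m/s

4839 m/s


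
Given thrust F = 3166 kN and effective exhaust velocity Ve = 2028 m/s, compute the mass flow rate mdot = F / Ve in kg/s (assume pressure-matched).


mdot = F / Ve = 3166000 / 2028 = 1561.1 kg/s

1561.1 kg/s


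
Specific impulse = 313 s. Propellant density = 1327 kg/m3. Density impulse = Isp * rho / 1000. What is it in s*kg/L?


rho*Isp = 313 * 1327 / 1000 = 415 s*kg/L

415 s*kg/L


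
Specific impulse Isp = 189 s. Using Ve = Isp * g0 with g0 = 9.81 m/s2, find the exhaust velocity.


Ve = Isp * g0 = 189 * 9.81 = 1854.1 m/s

1854.1 m/s


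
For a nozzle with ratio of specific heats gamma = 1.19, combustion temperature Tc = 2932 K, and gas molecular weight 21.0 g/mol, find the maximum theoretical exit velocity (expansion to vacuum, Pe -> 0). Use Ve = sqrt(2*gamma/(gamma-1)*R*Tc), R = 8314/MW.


R = 8314 / 21.0 = 395.9 J/(kg.K)
Ve = sqrt(2 * 1.19 / (1.19 - 1) * 395.9 * 2932) = 3813 m/s

3813 m/s


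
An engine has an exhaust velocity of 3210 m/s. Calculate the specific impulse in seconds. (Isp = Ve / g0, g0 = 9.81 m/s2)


Isp = Ve / g0 = 3210 / 9.81 = 327.2 s

327.2 s


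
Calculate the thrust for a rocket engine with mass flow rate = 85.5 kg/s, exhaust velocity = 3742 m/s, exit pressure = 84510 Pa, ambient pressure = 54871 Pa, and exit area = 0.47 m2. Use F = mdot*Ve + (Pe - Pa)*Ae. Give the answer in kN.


F = 85.5 * 3742 + (84510 - 54871) * 0.47 = 333871.0 N = 333.9 kN

333.9 kN


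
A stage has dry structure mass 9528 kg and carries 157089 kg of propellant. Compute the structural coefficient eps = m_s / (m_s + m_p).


eps = 9528 / (9528 + 157089) = 0.0572

0.0572


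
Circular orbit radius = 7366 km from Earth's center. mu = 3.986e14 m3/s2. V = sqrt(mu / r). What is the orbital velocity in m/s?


V = sqrt(3.986e14 / 7366000) = 7356 m/s

7356 m/s


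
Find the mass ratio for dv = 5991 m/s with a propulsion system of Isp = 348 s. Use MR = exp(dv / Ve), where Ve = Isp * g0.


Ve = 348 * 9.81 = 3413.88 m/s
MR = exp(5991 / 3413.88) = 5.783

5.783


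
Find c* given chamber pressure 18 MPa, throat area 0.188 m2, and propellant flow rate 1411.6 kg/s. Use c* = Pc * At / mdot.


c* = 18e6 * 0.188 / 1411.6 = 2397 m/s

2397 m/s


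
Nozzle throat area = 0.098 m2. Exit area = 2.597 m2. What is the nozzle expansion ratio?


AR = 2.597 / 0.098 = 26.5

26.5


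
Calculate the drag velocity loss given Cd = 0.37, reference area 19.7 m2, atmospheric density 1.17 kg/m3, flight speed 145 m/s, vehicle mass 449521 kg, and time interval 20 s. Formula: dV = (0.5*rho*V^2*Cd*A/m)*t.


D = 0.5 * 1.17 * 145^2 * 0.37 * 19.7 = 89651.97 N
a = 89651.97 / 449521 = 0.1994 m/s2
dV = 0.1994 * 20 = 4.0 m/s

4.0 m/s


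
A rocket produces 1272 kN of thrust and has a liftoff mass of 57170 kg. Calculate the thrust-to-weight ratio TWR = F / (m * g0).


TWR = 1272000 / (57170 * 9.81) = 2.27

2.27


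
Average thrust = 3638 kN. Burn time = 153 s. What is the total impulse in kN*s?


It = 3638 * 153 = 556614 kN*s

556614 kN*s


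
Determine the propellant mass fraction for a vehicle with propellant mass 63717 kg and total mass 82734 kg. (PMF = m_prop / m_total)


PMF = 63717 / 82734 = 0.77

0.77


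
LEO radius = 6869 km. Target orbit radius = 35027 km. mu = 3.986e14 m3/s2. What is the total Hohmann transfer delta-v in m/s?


V1 = sqrt(mu/r1) = 7617.67 m/s
dV1 = V1*(sqrt(2*r2/(r1+r2)) - 1) = 2232.69 m/s
V2 = sqrt(mu/r2) = 3373.39 m/s
dV2 = V2*(1 - sqrt(2*r1/(r1+r2))) = 1441.68 m/s
Total dV = 3674 m/s

3674 m/s


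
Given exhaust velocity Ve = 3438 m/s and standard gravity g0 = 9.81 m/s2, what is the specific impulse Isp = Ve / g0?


Isp = Ve / g0 = 3438 / 9.81 = 350.5 s

350.5 s


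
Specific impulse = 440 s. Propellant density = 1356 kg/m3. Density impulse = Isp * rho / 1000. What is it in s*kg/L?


rho*Isp = 440 * 1356 / 1000 = 597 s*kg/L

597 s*kg/L


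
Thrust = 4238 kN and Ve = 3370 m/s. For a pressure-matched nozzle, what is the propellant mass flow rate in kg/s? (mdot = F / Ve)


mdot = F / Ve = 4238000 / 3370 = 1257.6 kg/s

1257.6 kg/s


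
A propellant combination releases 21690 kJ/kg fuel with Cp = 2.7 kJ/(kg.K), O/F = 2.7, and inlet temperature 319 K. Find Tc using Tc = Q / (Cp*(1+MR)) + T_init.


Tc = 21690 / (2.7 * (1 + 2.7)) + 319 = 2490 K

2490 K


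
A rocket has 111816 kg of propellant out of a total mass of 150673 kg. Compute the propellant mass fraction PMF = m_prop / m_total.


PMF = 111816 / 150673 = 0.742

0.742


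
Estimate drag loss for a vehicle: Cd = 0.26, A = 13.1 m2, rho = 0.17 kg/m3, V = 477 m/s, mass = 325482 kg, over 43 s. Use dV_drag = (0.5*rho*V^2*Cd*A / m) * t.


D = 0.5 * 0.17 * 477^2 * 0.26 * 13.1 = 65871.92 N
a = 65871.92 / 325482 = 0.2024 m/s2
dV = 0.2024 * 43 = 8.7 m/s

8.7 m/s


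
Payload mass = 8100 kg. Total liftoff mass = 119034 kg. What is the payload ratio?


PR = 8100 / 119034 = 0.068

0.068


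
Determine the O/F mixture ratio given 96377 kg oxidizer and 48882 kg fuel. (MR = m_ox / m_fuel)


MR = 96377 / 48882 = 1.97

1.97


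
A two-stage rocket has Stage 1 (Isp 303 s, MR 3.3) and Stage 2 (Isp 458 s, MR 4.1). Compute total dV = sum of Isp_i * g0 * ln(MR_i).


dV1 = 303 * 9.81 * ln(3.3) = 3548.9 m/s
dV2 = 458 * 9.81 * ln(4.1) = 6339.5 m/s
Total dV = 3548.9 + 6339.5 = 9888.4 m/s ~ 9888 m/s

9888 m/s


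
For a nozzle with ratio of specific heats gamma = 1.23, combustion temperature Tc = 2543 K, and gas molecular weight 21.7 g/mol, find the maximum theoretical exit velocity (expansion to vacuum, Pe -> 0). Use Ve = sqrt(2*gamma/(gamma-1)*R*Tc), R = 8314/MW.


R = 8314 / 21.7 = 383.13 J/(kg.K)
Ve = sqrt(2 * 1.23 / (1.23 - 1) * 383.13 * 2543) = 3228 m/s

3228 m/s


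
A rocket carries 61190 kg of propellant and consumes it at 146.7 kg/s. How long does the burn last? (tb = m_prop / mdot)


tb = 61190 / 146.7 = 417.1 s

417.1 s


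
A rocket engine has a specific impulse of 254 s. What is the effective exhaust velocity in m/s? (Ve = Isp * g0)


Ve = Isp * g0 = 254 * 9.81 = 2491.7 m/s

2491.7 m/s


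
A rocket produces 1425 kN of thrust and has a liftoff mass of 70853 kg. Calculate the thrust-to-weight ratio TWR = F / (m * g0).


TWR = 1425000 / (70853 * 9.81) = 2.05

2.05


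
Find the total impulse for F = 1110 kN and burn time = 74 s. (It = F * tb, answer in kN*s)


It = 1110 * 74 = 82140 kN*s

82140 kN*s


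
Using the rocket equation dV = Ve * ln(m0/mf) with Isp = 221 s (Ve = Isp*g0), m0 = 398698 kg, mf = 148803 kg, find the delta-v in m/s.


Ve = 221 * 9.81 = 2168.01 m/s
dV = 2168.01 * ln(398698/148803) = 2137 m/s

2137 m/s


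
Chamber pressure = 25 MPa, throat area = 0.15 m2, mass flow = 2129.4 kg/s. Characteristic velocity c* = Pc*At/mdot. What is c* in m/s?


c* = 25e6 * 0.15 / 2129.4 = 1761 m/s

1761 m/s


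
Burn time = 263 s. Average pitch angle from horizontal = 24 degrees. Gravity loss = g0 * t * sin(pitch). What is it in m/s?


GL = 9.81 * 263 * sin(24 deg) = 1049 m/s

1049 m/s


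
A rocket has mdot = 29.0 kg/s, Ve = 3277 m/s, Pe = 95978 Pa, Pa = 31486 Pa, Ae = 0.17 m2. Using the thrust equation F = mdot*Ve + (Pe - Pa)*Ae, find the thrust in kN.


F = 29.0 * 3277 + (95978 - 31486) * 0.17 = 105997.0 N = 106.0 kN

106.0 kN


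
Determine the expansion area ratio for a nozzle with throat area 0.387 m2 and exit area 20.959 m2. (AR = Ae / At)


AR = 20.959 / 0.387 = 54.2

54.2


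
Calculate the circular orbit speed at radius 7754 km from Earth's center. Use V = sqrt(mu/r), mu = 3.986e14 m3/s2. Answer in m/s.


V = sqrt(3.986e14 / 7754000) = 7170 m/s

7170 m/s


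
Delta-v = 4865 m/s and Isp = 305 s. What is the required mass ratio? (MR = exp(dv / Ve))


Ve = 305 * 9.81 = 2992.05 m/s
MR = exp(4865 / 2992.05) = 5.083

5.083


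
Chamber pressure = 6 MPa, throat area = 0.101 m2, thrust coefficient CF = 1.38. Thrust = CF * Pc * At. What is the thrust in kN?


F = 1.38 * 6e6 * 0.101 = 836280.0 N = 836.3 kN

836.3 kN


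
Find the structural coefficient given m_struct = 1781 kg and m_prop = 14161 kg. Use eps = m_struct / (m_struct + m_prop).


eps = 1781 / (1781 + 14161) = 0.1117

0.1117


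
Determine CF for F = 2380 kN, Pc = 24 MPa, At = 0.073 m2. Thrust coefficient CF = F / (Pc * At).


CF = 2380000 / (24e6 * 0.073) = 1.36

1.36


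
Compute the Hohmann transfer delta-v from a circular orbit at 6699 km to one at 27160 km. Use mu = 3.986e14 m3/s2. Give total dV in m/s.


V1 = sqrt(mu/r1) = 7713.72 m/s
dV1 = V1*(sqrt(2*r2/(r1+r2)) - 1) = 2056.55 m/s
V2 = sqrt(mu/r2) = 3830.93 m/s
dV2 = V2*(1 - sqrt(2*r1/(r1+r2))) = 1421.09 m/s
Total dV = 3478 m/s

3478 m/s


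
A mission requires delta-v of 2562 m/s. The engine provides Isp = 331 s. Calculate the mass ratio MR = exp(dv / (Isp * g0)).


Ve = 331 * 9.81 = 3247.11 m/s
MR = exp(2562 / 3247.11) = 2.201

2.201


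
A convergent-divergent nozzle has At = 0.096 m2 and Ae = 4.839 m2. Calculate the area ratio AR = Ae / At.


AR = 4.839 / 0.096 = 50.4

50.4


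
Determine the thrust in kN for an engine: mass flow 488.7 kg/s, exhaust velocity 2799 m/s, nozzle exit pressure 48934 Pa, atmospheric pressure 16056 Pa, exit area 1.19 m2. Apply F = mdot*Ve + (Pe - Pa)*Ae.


F = 488.7 * 2799 + (48934 - 16056) * 1.19 = 1.4070e+06 N = 1407.0 kN

1407.0 kN


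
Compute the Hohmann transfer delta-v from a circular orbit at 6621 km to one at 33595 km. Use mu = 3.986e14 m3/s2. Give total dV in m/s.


V1 = sqrt(mu/r1) = 7759.02 m/s
dV1 = V1*(sqrt(2*r2/(r1+r2)) - 1) = 2270.03 m/s
V2 = sqrt(mu/r2) = 3444.54 m/s
dV2 = V2*(1 - sqrt(2*r1/(r1+r2))) = 1467.99 m/s
Total dV = 3738 m/s

3738 m/s


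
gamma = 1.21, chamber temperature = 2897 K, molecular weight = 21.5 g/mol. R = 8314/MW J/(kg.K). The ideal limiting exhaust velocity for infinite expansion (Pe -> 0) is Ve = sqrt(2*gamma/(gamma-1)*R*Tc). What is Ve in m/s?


R = 8314 / 21.5 = 386.7 J/(kg.K)
Ve = sqrt(2 * 1.21 / (1.21 - 1) * 386.7 * 2897) = 3593 m/s

3593 m/s


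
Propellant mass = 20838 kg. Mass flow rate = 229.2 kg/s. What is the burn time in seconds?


tb = 20838 / 229.2 = 90.9 s

90.9 s


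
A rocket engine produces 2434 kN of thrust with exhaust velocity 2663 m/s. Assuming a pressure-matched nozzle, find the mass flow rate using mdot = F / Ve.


mdot = F / Ve = 2434000 / 2663 = 914.0 kg/s

914.0 kg/s


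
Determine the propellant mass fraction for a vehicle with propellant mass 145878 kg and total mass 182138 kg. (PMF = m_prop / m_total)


PMF = 145878 / 182138 = 0.801

0.801


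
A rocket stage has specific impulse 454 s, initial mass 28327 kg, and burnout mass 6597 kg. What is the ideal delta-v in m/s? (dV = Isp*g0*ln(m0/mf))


Ve = 454 * 9.81 = 4453.74 m/s
dV = 4453.74 * ln(28327/6597) = 6490 m/s

6490 m/s


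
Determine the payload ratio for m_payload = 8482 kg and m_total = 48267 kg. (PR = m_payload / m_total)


PR = 8482 / 48267 = 0.1757

0.1757


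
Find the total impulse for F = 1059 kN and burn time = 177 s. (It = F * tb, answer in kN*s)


It = 1059 * 177 = 187443 kN*s

187443 kN*s


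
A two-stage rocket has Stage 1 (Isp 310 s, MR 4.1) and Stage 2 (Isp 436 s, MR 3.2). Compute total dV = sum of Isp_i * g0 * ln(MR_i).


dV1 = 310 * 9.81 * ln(4.1) = 4291.0 m/s
dV2 = 436 * 9.81 * ln(3.2) = 4975.0 m/s
Total dV = 4291.0 + 4975.0 = 9266.0 m/s ~ 9266 m/s

9266 m/s


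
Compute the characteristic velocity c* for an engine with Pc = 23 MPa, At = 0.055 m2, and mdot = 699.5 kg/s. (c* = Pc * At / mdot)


c* = 23e6 * 0.055 / 699.5 = 1808 m/s

1808 m/s


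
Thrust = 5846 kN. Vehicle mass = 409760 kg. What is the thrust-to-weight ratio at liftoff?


TWR = 5846000 / (409760 * 9.81) = 1.45

1.45


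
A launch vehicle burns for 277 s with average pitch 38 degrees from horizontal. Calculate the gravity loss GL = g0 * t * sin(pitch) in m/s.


GL = 9.81 * 277 * sin(38 deg) = 1673 m/s

1673 m/s


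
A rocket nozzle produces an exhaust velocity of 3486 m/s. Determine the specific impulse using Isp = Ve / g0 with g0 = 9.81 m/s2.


Isp = Ve / g0 = 3486 / 9.81 = 355.4 s

355.4 s


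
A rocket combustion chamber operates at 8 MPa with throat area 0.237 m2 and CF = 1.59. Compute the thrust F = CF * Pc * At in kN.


F = 1.59 * 8e6 * 0.237 = 3.0146e+06 N = 3014.6 kN

3014.6 kN


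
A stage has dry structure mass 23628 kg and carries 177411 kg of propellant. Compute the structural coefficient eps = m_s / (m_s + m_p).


eps = 23628 / (23628 + 177411) = 0.1175

0.1175


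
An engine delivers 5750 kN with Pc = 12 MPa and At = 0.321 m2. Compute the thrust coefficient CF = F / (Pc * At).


CF = 5750000 / (12e6 * 0.321) = 1.49

1.49


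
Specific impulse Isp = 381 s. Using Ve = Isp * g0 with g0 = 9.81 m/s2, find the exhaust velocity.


Ve = Isp * g0 = 381 * 9.81 = 3737.6 m/s

3737.6 m/s


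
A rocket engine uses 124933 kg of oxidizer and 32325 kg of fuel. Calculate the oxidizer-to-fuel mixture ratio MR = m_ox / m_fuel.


MR = 124933 / 32325 = 3.86

3.86


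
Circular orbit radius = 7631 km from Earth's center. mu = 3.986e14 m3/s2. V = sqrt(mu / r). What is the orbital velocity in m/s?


V = sqrt(3.986e14 / 7631000) = 7227 m/s

7227 m/s


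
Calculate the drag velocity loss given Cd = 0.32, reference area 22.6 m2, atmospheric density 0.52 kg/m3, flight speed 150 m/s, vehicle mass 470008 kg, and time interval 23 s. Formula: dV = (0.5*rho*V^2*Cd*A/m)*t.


D = 0.5 * 0.52 * 150^2 * 0.32 * 22.6 = 42307.2 N
a = 42307.2 / 470008 = 0.09 m/s2
dV = 0.09 * 23 = 2.1 m/s

2.1 m/s


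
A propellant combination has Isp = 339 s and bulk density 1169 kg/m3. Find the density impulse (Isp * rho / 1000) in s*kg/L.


rho*Isp = 339 * 1169 / 1000 = 396 s*kg/L

396 s*kg/L


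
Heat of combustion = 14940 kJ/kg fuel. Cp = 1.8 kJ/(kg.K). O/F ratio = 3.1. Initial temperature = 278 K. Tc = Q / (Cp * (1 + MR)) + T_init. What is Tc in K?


Tc = 14940 / (1.8 * (1 + 3.1)) + 278 = 2302 K

2302 K


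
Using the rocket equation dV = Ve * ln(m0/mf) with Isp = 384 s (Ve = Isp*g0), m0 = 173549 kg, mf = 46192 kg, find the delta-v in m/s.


Ve = 384 * 9.81 = 3767.04 m/s
dV = 3767.04 * ln(173549/46192) = 4986 m/s

4986 m/s


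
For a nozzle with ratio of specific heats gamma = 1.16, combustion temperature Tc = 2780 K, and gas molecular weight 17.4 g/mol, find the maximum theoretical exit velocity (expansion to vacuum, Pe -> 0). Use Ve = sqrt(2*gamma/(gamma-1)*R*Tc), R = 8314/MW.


R = 8314 / 17.4 = 477.82 J/(kg.K)
Ve = sqrt(2 * 1.16 / (1.16 - 1) * 477.82 * 2780) = 4389 m/s

4389 m/s


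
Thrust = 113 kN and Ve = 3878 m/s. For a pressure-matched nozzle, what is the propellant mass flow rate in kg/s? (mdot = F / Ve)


mdot = F / Ve = 113000 / 3878 = 29.1 kg/s

29.1 kg/s


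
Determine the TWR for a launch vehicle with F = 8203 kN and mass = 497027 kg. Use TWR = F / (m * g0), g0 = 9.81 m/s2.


TWR = 8203000 / (497027 * 9.81) = 1.68

1.68


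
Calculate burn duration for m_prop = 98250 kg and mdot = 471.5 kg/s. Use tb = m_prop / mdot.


tb = 98250 / 471.5 = 208.4 s

208.4 s


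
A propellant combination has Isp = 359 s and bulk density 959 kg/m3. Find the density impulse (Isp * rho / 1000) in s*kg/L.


rho*Isp = 359 * 959 / 1000 = 344 s*kg/L

344 s*kg/L


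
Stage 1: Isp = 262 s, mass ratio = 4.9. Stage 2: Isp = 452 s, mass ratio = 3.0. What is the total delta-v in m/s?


dV1 = 262 * 9.81 * ln(4.9) = 4084.7 m/s
dV2 = 452 * 9.81 * ln(3.0) = 4871.4 m/s
Total dV = 4084.7 + 4871.4 = 8956.1 m/s ~ 8956 m/s

8956 m/s


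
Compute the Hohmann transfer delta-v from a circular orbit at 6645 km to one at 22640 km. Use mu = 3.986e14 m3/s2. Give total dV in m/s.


V1 = sqrt(mu/r1) = 7745.0 m/s
dV1 = V1*(sqrt(2*r2/(r1+r2)) - 1) = 1885.57 m/s
V2 = sqrt(mu/r2) = 4195.95 m/s
dV2 = V2*(1 - sqrt(2*r1/(r1+r2))) = 1369.31 m/s
Total dV = 3255 m/s

3255 m/s


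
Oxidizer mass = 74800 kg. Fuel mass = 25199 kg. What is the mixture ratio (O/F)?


MR = 74800 / 25199 = 2.97

2.97


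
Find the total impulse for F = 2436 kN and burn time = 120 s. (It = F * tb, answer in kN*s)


It = 2436 * 120 = 292320 kN*s

292320 kN*s


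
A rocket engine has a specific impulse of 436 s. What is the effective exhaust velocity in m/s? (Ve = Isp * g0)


Ve = Isp * g0 = 436 * 9.81 = 4277.2 m/s

4277.2 m/s


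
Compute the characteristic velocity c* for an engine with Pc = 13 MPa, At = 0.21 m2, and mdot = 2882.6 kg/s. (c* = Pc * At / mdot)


c* = 13e6 * 0.21 / 2882.6 = 947 m/s

947 m/s


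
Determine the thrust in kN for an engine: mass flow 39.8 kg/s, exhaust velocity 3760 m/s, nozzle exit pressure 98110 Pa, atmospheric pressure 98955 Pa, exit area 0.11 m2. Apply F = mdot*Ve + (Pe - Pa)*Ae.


F = 39.8 * 3760 + (98110 - 98955) * 0.11 = 149555.0 N = 149.6 kN

149.6 kN


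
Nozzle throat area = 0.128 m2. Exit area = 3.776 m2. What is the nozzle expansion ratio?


AR = 3.776 / 0.128 = 29.5

29.5


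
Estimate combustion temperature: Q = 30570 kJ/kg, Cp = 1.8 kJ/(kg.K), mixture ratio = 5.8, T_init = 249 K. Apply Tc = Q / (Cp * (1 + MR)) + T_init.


Tc = 30570 / (1.8 * (1 + 5.8)) + 249 = 2747 K

2747 K


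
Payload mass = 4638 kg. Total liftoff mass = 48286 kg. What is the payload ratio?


PR = 4638 / 48286 = 0.0961

0.0961


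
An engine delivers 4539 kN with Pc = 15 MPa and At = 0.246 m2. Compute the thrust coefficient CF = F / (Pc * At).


CF = 4539000 / (15e6 * 0.246) = 1.23

1.23


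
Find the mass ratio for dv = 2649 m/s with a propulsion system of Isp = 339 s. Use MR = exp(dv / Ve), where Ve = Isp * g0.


Ve = 339 * 9.81 = 3325.59 m/s
MR = exp(2649 / 3325.59) = 2.218

2.218


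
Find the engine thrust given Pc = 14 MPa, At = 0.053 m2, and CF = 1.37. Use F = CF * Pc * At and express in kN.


F = 1.37 * 14e6 * 0.053 = 1.0165e+06 N = 1016.5 kN

1016.5 kN


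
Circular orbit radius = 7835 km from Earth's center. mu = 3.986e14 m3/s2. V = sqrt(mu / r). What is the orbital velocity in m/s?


V = sqrt(3.986e14 / 7835000) = 7133 m/s

7133 m/s


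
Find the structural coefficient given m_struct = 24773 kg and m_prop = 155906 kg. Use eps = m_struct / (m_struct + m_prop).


eps = 24773 / (24773 + 155906) = 0.1371

0.1371


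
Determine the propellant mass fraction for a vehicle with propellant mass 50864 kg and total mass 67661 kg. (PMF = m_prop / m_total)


PMF = 50864 / 67661 = 0.752

0.752


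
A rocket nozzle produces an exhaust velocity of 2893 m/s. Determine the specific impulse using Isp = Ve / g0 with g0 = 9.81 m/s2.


Isp = Ve / g0 = 2893 / 9.81 = 294.9 s

294.9 s


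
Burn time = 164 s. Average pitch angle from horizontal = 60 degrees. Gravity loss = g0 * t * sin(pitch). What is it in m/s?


GL = 9.81 * 164 * sin(60 deg) = 1393 m/s

1393 m/s


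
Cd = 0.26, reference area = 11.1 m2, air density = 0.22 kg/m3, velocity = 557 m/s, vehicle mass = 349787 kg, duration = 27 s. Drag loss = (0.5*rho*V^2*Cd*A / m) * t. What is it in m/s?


D = 0.5 * 0.22 * 557^2 * 0.26 * 11.1 = 98491.65 N
a = 98491.65 / 349787 = 0.2816 m/s2
dV = 0.2816 * 27 = 7.6 m/s

7.6 m/s


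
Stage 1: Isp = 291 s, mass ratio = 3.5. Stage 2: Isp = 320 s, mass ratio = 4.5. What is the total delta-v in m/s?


dV1 = 291 * 9.81 * ln(3.5) = 3576.3 m/s
dV2 = 320 * 9.81 * ln(4.5) = 4721.6 m/s
Total dV = 3576.3 + 4721.6 = 8297.9 m/s ~ 8298 m/s

8298 m/s


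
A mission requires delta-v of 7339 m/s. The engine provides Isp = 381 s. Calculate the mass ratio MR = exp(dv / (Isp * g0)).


Ve = 381 * 9.81 = 3737.61 m/s
MR = exp(7339 / 3737.61) = 7.125

7.125


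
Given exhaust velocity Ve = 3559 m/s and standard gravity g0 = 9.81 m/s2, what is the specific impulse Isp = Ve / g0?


Isp = Ve / g0 = 3559 / 9.81 = 362.8 s

362.8 s


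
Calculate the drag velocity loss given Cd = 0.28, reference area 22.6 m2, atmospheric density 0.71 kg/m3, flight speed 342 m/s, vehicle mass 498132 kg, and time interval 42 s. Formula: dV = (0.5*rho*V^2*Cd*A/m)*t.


D = 0.5 * 0.71 * 342^2 * 0.28 * 22.6 = 262752.61 N
a = 262752.61 / 498132 = 0.5275 m/s2
dV = 0.5275 * 42 = 22.2 m/s

22.2 m/s


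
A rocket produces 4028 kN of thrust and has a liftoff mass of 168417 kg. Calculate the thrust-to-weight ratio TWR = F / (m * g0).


TWR = 4028000 / (168417 * 9.81) = 2.44

2.44


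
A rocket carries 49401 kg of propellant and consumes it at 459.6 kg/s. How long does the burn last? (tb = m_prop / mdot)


tb = 49401 / 459.6 = 107.5 s

107.5 s


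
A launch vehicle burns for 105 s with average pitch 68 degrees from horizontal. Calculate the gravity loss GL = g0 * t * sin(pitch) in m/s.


GL = 9.81 * 105 * sin(68 deg) = 955 m/s

955 m/s


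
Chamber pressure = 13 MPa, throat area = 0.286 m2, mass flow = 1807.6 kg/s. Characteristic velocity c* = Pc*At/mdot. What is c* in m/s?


c* = 13e6 * 0.286 / 1807.6 = 2057 m/s

2057 m/s


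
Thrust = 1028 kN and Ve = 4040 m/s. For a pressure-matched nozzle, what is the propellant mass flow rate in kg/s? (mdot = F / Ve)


mdot = F / Ve = 1028000 / 4040 = 254.5 kg/s

254.5 kg/s


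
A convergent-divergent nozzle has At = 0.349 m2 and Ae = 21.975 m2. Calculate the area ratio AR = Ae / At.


AR = 21.975 / 0.349 = 63.0

63.0


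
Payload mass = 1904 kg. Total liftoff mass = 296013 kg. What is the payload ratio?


PR = 1904 / 296013 = 0.0064

0.0064


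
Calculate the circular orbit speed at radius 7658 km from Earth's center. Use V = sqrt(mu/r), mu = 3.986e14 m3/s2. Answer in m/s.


V = sqrt(3.986e14 / 7658000) = 7215 m/s

7215 m/s


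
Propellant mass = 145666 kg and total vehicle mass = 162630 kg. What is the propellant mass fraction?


PMF = 145666 / 162630 = 0.896

0.896


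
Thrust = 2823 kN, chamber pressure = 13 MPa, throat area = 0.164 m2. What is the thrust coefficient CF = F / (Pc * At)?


CF = 2823000 / (13e6 * 0.164) = 1.32

1.32


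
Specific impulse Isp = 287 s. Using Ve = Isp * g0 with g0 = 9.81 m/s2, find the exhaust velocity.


Ve = Isp * g0 = 287 * 9.81 = 2815.5 m/s

2815.5 m/s


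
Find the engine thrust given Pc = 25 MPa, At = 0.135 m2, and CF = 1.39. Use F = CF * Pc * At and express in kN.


F = 1.39 * 25e6 * 0.135 = 4.6912e+06 N = 4691.2 kN

4691.2 kN


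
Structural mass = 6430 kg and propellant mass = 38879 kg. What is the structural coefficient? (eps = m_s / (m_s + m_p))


eps = 6430 / (6430 + 38879) = 0.1419

0.1419


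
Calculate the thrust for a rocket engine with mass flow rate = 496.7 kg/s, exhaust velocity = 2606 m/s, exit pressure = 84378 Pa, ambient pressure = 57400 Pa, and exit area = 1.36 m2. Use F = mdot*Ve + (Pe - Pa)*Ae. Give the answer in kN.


F = 496.7 * 2606 + (84378 - 57400) * 1.36 = 1.3311e+06 N = 1331.1 kN

1331.1 kN


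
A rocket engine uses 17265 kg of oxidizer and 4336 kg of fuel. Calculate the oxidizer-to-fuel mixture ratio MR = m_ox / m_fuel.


MR = 17265 / 4336 = 3.98

3.98


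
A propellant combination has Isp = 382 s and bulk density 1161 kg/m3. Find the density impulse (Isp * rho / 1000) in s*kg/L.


rho*Isp = 382 * 1161 / 1000 = 444 s*kg/L

444 s*kg/L


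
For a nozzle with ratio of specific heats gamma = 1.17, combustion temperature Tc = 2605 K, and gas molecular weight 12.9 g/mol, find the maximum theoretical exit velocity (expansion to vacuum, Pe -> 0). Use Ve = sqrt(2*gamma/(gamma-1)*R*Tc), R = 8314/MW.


R = 8314 / 12.9 = 644.5 J/(kg.K)
Ve = sqrt(2 * 1.17 / (1.17 - 1) * 644.5 * 2605) = 4807 m/s

4807 m/s


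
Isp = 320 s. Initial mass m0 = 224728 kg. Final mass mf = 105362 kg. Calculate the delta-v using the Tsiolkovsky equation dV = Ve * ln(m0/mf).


Ve = 320 * 9.81 = 3139.2 m/s
dV = 3139.2 * ln(224728/105362) = 2378 m/s

2378 m/s


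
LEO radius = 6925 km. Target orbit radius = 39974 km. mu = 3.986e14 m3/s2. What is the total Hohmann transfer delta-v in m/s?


V1 = sqrt(mu/r1) = 7586.8 m/s
dV1 = V1*(sqrt(2*r2/(r1+r2)) - 1) = 2318.8 m/s
V2 = sqrt(mu/r2) = 3157.77 m/s
dV2 = V2*(1 - sqrt(2*r1/(r1+r2))) = 1441.74 m/s
Total dV = 3761 m/s

3761 m/s


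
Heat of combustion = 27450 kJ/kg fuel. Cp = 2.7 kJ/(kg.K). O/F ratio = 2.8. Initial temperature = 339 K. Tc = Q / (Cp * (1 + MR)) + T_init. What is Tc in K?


Tc = 27450 / (2.7 * (1 + 2.8)) + 339 = 3014 K

3014 K


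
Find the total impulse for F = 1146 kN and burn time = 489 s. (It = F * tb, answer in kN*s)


It = 1146 * 489 = 560394 kN*s

560394 kN*s


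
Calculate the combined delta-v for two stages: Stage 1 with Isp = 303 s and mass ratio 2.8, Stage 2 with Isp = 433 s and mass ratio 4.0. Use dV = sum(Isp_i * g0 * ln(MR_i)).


dV1 = 303 * 9.81 * ln(2.8) = 3060.5 m/s
dV2 = 433 * 9.81 * ln(4.0) = 5888.6 m/s
Total dV = 3060.5 + 5888.6 = 8949.1 m/s ~ 8949 m/s

8949 m/s


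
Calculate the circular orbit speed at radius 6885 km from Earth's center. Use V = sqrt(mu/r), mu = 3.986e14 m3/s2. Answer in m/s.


V = sqrt(3.986e14 / 6885000) = 7609 m/s

7609 m/s


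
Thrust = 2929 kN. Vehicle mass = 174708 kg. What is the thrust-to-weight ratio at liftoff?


TWR = 2929000 / (174708 * 9.81) = 1.71

1.71


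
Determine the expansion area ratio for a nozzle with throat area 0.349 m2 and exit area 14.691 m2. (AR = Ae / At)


AR = 14.691 / 0.349 = 42.1

42.1


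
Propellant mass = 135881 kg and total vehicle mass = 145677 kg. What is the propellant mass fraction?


PMF = 135881 / 145677 = 0.933

0.933


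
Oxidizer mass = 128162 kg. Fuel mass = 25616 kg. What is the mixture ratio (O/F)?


MR = 128162 / 25616 = 5.0

5.0


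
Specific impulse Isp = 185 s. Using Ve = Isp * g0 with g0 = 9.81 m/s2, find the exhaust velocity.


Ve = Isp * g0 = 185 * 9.81 = 1814.9 m/s

1814.9 m/s


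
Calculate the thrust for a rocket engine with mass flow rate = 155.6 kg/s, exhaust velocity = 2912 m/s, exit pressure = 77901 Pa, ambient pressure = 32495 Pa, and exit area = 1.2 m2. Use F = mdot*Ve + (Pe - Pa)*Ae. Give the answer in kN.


F = 155.6 * 2912 + (77901 - 32495) * 1.2 = 507594.0 N = 507.6 kN

507.6 kN


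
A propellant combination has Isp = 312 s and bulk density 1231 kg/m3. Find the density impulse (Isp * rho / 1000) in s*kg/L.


rho*Isp = 312 * 1231 / 1000 = 384 s*kg/L

384 s*kg/L


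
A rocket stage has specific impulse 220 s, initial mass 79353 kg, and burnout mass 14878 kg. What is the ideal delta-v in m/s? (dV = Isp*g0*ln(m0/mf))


Ve = 220 * 9.81 = 2158.2 m/s
dV = 2158.2 * ln(79353/14878) = 3613 m/s

3613 m/s


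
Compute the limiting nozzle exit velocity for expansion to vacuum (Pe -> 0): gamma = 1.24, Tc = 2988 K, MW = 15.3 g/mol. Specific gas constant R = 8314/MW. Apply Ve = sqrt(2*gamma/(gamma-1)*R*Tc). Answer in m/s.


R = 8314 / 15.3 = 543.4 J/(kg.K)
Ve = sqrt(2 * 1.24 / (1.24 - 1) * 543.4 * 2988) = 4096 m/s

4096 m/s


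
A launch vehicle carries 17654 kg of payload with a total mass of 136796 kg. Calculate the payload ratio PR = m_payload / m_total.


PR = 17654 / 136796 = 0.1291

0.1291


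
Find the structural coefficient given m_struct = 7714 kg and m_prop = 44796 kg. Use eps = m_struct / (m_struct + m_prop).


eps = 7714 / (7714 + 44796) = 0.1469

0.1469


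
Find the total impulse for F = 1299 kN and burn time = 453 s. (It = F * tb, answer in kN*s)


It = 1299 * 453 = 588447 kN*s

588447 kN*s


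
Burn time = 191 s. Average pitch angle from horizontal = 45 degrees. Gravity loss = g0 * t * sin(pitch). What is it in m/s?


GL = 9.81 * 191 * sin(45 deg) = 1325 m/s

1325 m/s


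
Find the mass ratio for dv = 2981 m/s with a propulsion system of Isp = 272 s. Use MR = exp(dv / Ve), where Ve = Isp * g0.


Ve = 272 * 9.81 = 2668.32 m/s
MR = exp(2981 / 2668.32) = 3.056

3.056


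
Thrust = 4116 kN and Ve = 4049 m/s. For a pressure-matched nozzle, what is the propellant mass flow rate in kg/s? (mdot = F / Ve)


mdot = F / Ve = 4116000 / 4049 = 1016.5 kg/s

1016.5 kg/s


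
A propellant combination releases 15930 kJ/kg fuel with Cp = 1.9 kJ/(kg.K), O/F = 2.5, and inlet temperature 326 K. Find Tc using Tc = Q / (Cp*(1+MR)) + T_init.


Tc = 15930 / (1.9 * (1 + 2.5)) + 326 = 2721 K

2721 K


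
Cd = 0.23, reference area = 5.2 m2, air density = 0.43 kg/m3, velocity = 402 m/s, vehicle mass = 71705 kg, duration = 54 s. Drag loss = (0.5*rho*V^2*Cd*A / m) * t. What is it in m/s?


D = 0.5 * 0.43 * 402^2 * 0.23 * 5.2 = 41554.85 N
a = 41554.85 / 71705 = 0.5795 m/s2
dV = 0.5795 * 54 = 31.3 m/s

31.3 m/s


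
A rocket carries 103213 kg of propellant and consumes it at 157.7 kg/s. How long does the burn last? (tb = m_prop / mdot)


tb = 103213 / 157.7 = 654.5 s

654.5 s


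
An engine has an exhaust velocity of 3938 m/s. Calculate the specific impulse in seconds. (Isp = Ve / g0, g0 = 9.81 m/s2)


Isp = Ve / g0 = 3938 / 9.81 = 401.4 s

401.4 s


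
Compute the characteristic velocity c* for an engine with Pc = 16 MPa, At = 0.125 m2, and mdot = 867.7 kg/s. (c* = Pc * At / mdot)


c* = 16e6 * 0.125 / 867.7 = 2305 m/s

2305 m/s


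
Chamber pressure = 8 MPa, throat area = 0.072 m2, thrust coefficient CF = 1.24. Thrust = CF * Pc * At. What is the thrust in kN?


F = 1.24 * 8e6 * 0.072 = 714240.0 N = 714.2 kN

714.2 kN


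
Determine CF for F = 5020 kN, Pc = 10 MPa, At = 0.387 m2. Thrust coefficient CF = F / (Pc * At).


CF = 5020000 / (10e6 * 0.387) = 1.3

1.3


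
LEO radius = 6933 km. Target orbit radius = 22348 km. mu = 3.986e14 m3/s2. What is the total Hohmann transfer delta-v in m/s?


V1 = sqrt(mu/r1) = 7582.42 m/s
dV1 = V1*(sqrt(2*r2/(r1+r2)) - 1) = 1785.63 m/s
V2 = sqrt(mu/r2) = 4223.27 m/s
dV2 = V2*(1 - sqrt(2*r1/(r1+r2))) = 1317.03 m/s
Total dV = 3103 m/s

3103 m/s


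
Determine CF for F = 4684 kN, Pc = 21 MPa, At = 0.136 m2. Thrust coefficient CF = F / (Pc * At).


CF = 4684000 / (21e6 * 0.136) = 1.64

1.64


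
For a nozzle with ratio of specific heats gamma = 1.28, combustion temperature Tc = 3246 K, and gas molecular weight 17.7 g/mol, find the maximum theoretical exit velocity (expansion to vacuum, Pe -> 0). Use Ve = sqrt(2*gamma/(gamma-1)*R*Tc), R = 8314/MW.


R = 8314 / 17.7 = 469.72 J/(kg.K)
Ve = sqrt(2 * 1.28 / (1.28 - 1) * 469.72 * 3246) = 3734 m/s

3734 m/s


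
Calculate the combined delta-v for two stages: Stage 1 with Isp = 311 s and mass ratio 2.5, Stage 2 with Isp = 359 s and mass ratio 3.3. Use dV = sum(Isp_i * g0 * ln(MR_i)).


dV1 = 311 * 9.81 * ln(2.5) = 2795.5 m/s
dV2 = 359 * 9.81 * ln(3.3) = 4204.7 m/s
Total dV = 2795.5 + 4204.7 = 7000.2 m/s ~ 7000 m/s

7000 m/s


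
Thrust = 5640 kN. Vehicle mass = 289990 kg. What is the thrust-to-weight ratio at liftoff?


TWR = 5640000 / (289990 * 9.81) = 1.98

1.98


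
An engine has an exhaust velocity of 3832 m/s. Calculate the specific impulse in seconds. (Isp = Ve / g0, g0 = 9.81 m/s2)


Isp = Ve / g0 = 3832 / 9.81 = 390.6 s

390.6 s
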